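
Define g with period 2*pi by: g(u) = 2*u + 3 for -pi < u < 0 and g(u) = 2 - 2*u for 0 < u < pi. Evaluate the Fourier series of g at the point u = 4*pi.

u = 4*pi differs from u = 0 by 2 full period(s), and the series is 2*pi-periodic.
At u = 0 the one-sided limits are g(0^-) = 3 and g(0^+) = 2.
By Dirichlet's theorem the series converges to their average, [(3) + (2)]/2 = 5/2.

5/2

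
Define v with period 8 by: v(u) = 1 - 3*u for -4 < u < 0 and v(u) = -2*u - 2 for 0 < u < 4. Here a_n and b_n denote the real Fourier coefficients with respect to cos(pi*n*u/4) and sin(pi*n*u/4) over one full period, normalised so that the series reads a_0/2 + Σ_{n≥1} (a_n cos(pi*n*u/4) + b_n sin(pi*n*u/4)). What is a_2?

a_2 = 1/4 ∫_{-4}^{4} v(u) cos(pi*u/2) du.
Split the integral at the breakpoints.
Integrating by parts (boundary term plus one more integral), an antiderivative of (1 - 3*u) cos(pi*u/2) is -6*u*sin(pi*u/2)/pi + 2*sin(pi*u/2)/pi - 12*cos(pi*u/2)/pi**2; evaluating from -4 to 0: ∫_{-4}^{0} (1 - 3*u) cos(pi*u/2) du = (-12/pi**2) - (-12/pi**2) = 0.
Integrating by parts (boundary term plus one more integral), an antiderivative of (-2*u - 2) cos(pi*u/2) is -4*u*sin(pi*u/2)/pi - 4*sin(pi*u/2)/pi - 8*cos(pi*u/2)/pi**2; evaluating from 0 to 4: ∫_{0}^{4} (-2*u - 2) cos(pi*u/2) du = (-8/pi**2) - (-8/pi**2) = 0.
Summing the pieces and multiplying by (1/4) gives a_2 = 0.

0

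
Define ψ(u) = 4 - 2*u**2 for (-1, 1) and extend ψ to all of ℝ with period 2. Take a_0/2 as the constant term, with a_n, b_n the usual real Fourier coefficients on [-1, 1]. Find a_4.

-1/(2*pi**2)

a_4 = ∫_{-1}^{1} ψ(u) cos(4*pi*u) du.
ψ is even and cos(4*pi*u) is even, so the integrand is even and a_4 = 2 ∫_0^{1} ψ(u) cos(4*pi*u) du.
Integrating by parts twice (tabular method), an antiderivative of (4 - 2*u**2) cos(4*pi*u) is -u**2*sin(4*pi*u)/(2*pi) - u*cos(4*pi*u)/(4*pi**2) + sin(4*pi*u)/(16*pi**3) + sin(4*pi*u)/pi; evaluating from 0 to 1: ∫_{0}^{1} (4 - 2*u**2) cos(4*pi*u) du = (-1/(4*pi**2)) - (0) = -1/(4*pi**2).
Hence a_4 = 2·(-1/(4*pi**2)) = -1/(2*pi**2).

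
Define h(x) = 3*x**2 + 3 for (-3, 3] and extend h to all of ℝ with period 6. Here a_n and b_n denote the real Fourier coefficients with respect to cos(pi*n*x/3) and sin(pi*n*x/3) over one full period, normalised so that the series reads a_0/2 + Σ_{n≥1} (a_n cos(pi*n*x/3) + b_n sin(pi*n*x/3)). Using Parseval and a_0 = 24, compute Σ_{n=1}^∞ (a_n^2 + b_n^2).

Parseval: a_0^2/2 + Σ_{n≥1} (a_n^2+b_n^2) = 1/3 ∫_{-3}^{3} h(x)^2 dx = 2088/5.
Subtract a_0^2/2 = 288: Σ (a_n^2+b_n^2) = 648/5.

648/5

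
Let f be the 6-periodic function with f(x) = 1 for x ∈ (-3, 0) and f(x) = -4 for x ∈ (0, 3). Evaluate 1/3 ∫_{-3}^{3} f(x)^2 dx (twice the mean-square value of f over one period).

1/3 ∫_{-3}^{3} f(x)^2 dx = 1/3 · (51) = 17.

17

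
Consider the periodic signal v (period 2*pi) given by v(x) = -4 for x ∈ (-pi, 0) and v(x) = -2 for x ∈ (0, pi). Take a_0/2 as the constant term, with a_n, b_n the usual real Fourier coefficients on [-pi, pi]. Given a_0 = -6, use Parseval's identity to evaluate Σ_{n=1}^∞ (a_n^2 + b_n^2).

Parseval: a_0^2/2 + Σ_{n≥1} (a_n^2+b_n^2) = 1/pi ∫_{-pi}^{pi} v(x)^2 dx = 20.
Subtract a_0^2/2 = 18: Σ (a_n^2+b_n^2) = 2.

2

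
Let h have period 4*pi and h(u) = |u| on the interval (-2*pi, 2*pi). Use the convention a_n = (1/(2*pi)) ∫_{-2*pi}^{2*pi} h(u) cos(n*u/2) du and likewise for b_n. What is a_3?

-8/(9*pi)

a_3 = (1/(2*pi)) ∫_{-2*pi}^{2*pi} h(u) cos(3*u/2) du.
h is even and cos(3*u/2) is even, so the integrand is even and a_3 = 1/pi ∫_0^{2*pi} h(u) cos(3*u/2) du.
Integrating by parts (boundary term plus one more integral), an antiderivative of (u) cos(3*u/2) is 2*u*sin(3*u/2)/3 + 4*cos(3*u/2)/9; evaluating from 0 to 2*pi: ∫_{0}^{2*pi} (u) cos(3*u/2) du = (-4/9) - (4/9) = -8/9.
Hence a_3 = (1/pi)·(-8/9) = -8/(9*pi).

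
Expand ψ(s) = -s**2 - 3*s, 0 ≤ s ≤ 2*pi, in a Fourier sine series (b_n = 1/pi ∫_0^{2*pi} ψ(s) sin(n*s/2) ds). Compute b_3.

-8*pi/3 - 4 + 32/(27*pi)

b_3 = 1/pi ∫_0^{2*pi} (-s**2 - 3*s) sin(3*s/2) ds.
Integrating by parts twice (tabular method), an antiderivative of (-s**2 - 3*s) sin(3*s/2) is 2*s**2*cos(3*s/2)/3 - 8*s*sin(3*s/2)/9 + 2*s*cos(3*s/2) - 4*sin(3*s/2)/3 - 16*cos(3*s/2)/27; evaluating from 0 to 2*pi: ∫_{0}^{2*pi} (-s**2 - 3*s) sin(3*s/2) ds = (-8*pi**2/3 - 4*pi + 16/27) - (-16/27) = -8*pi**2/3 - 4*pi + 32/27.
Hence b_3 = (1/pi)·(-8*pi**2/3 - 4*pi + 32/27) = -8*pi/3 - 4 + 32/(27*pi).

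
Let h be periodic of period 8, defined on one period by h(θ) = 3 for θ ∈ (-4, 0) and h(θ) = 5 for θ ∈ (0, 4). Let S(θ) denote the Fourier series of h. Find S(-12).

θ = -12 differs from θ = 4 by -2 full period(s), and the series is 8-periodic.
At θ = 4 the one-sided limits are h(4^-) = 5 and h(4^+) = 3.
By Dirichlet's theorem the series converges to their average, [(5) + (3)]/2 = 4.

4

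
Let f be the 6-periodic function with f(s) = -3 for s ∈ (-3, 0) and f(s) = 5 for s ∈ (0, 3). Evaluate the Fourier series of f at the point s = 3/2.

5

f is continuous at s = 3/2 with value 5, so the series converges to 5 there.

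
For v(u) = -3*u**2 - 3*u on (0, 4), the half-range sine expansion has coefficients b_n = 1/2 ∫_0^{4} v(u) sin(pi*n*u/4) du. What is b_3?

b_3 = 1/2 ∫_0^{4} (-3*u**2 - 3*u) sin(3*pi*u/4) du.
Integrating by parts twice (tabular method), an antiderivative of (-3*u**2 - 3*u) sin(3*pi*u/4) is 4*u**2*cos(3*pi*u/4)/pi - 32*u*sin(3*pi*u/4)/(3*pi**2) + 4*u*cos(3*pi*u/4)/pi - 16*sin(3*pi*u/4)/(3*pi**2) - 128*cos(3*pi*u/4)/(9*pi**3); evaluating from 0 to 4: ∫_{0}^{4} (-3*u**2 - 3*u) sin(3*pi*u/4) du = (-80/pi + 128/(9*pi**3)) - (-128/(9*pi**3)) = -80/pi + 256/(9*pi**3).
Hence b_3 = (1/2)·(-80/pi + 256/(9*pi**3)) = -40/pi + 128/(9*pi**3).

-40/pi + 128/(9*pi**3)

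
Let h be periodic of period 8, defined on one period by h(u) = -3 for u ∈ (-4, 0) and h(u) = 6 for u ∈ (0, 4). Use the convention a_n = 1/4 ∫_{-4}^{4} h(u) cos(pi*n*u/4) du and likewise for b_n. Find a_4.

0

a_4 = 1/4 ∫_{-4}^{4} h(u) cos(pi*u) du.
Split the integral at the breakpoints.
Directly, an antiderivative of (-3) cos(pi*u) is -3*sin(pi*u)/pi; evaluating from -4 to 0: ∫_{-4}^{0} (-3) cos(pi*u) du = (0) - (0) = 0.
Directly, an antiderivative of (6) cos(pi*u) is 6*sin(pi*u)/pi; evaluating from 0 to 4: ∫_{0}^{4} (6) cos(pi*u) du = (0) - (0) = 0.
Summing the pieces and multiplying by (1/4) gives a_4 = 0.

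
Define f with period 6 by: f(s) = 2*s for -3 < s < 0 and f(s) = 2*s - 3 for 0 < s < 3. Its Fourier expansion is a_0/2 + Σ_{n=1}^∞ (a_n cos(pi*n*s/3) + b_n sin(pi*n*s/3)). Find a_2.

a_2 = 1/3 ∫_{-3}^{3} f(s) cos(2*pi*s/3) ds.
Split the integral at the breakpoints.
Integrating by parts (boundary term plus one more integral), an antiderivative of (2*s) cos(2*pi*s/3) is 3*s*sin(2*pi*s/3)/pi + 9*cos(2*pi*s/3)/(2*pi**2); evaluating from -3 to 0: ∫_{-3}^{0} (2*s) cos(2*pi*s/3) ds = (9/(2*pi**2)) - (9/(2*pi**2)) = 0.
Integrating by parts (boundary term plus one more integral), an antiderivative of (2*s - 3) cos(2*pi*s/3) is 3*s*sin(2*pi*s/3)/pi - 9*sin(2*pi*s/3)/(2*pi) + 9*cos(2*pi*s/3)/(2*pi**2); evaluating from 0 to 3: ∫_{0}^{3} (2*s - 3) cos(2*pi*s/3) ds = (9/(2*pi**2)) - (9/(2*pi**2)) = 0.
Summing the pieces and multiplying by (1/3) gives a_2 = 0.

0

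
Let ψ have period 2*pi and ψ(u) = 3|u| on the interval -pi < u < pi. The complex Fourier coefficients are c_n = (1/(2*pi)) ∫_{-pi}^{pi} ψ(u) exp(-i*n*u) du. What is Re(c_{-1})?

-6/pi

Since ψ is real-valued, Re(c_{-1}) = (1/(2*pi)) ∫_{-pi}^{pi} ψ(u) cos(-u) du = a_{1}/2.
ψ is even and cos(-u) is even, so the integrand is even: ∫_{-pi}^{pi} ψ(u) cos(-u) du = 2∫_0^{pi} ψ(u) cos(-u) du.
Integrating by parts (boundary term plus one more integral), an antiderivative of (3*u) cos(-u) is 3*u*sin(u) + 3*cos(u); evaluating from 0 to pi: ∫_{0}^{pi} (3*u) cos(-u) du = (-3) - (3) = -6.
So ∫_{-pi}^{pi} ψ(u) cos(-u) du = -12.
Hence Re(c_{-1}) = (1/(2*pi))·(-12) = -6/pi.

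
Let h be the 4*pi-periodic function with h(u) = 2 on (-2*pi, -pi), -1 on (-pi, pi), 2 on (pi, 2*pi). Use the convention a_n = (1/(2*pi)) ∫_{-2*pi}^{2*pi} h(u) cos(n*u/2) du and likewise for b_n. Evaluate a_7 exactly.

6/(7*pi)

a_7 = (1/(2*pi)) ∫_{-2*pi}^{2*pi} h(u) cos(7*u/2) du.
h is even and cos(7*u/2) is even, so the integrand is even and a_7 = 1/pi ∫_0^{2*pi} h(u) cos(7*u/2) du.
Split the integral at the breakpoints.
Directly, an antiderivative of (-1) cos(7*u/2) is -2*sin(7*u/2)/7; evaluating from 0 to pi: ∫_{0}^{pi} (-1) cos(7*u/2) du = (2/7) - (0) = 2/7.
Directly, an antiderivative of (2) cos(7*u/2) is 4*sin(7*u/2)/7; evaluating from pi to 2*pi: ∫_{pi}^{2*pi} (2) cos(7*u/2) du = (0) - (-4/7) = 4/7.
Summing the pieces and multiplying by (1/pi) gives a_7 = 6/(7*pi).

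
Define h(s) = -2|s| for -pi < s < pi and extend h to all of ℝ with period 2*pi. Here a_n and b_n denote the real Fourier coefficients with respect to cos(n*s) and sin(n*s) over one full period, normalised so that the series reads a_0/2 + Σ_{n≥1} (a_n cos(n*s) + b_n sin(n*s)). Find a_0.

-2*pi

a_0 = 1/pi ∫_{-pi}^{pi} h(s) ds = 1/pi · (-2*pi**2) = -2*pi.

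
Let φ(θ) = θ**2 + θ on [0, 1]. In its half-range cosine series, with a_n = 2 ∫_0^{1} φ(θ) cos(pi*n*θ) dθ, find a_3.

a_3 = 2 ∫_0^{1} (θ**2 + θ) cos(3*pi*θ) dθ.
Integrating by parts twice (tabular method), an antiderivative of (θ**2 + θ) cos(3*pi*θ) is θ**2*sin(3*pi*θ)/(3*pi) + θ*sin(3*pi*θ)/(3*pi) + 2*θ*cos(3*pi*θ)/(9*pi**2) - 2*sin(3*pi*θ)/(27*pi**3) + cos(3*pi*θ)/(9*pi**2); evaluating from 0 to 1: ∫_{0}^{1} (θ**2 + θ) cos(3*pi*θ) dθ = (-1/(3*pi**2)) - (1/(9*pi**2)) = -4/(9*pi**2).
Hence a_3 = 2·(-4/(9*pi**2)) = -8/(9*pi**2).

-8/(9*pi**2)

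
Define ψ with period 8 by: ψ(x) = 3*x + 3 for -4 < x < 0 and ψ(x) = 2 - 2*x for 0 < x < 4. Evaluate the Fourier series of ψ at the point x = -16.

x = -16 differs from x = 0 by -2 full period(s), and the series is 8-periodic.
At x = 0 the one-sided limits are ψ(0^-) = 3 and ψ(0^+) = 2.
By Dirichlet's theorem the series converges to their average, [(3) + (2)]/2 = 5/2.

5/2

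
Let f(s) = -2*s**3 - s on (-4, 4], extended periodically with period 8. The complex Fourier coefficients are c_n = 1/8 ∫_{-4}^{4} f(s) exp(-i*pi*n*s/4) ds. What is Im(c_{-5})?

12*(64 - 275*pi**2)/(125*pi**3)

Since f is real-valued, Im(c_{-5}) = -1/8 ∫_{-4}^{4} f(s) sin(-5*pi*s/4) ds = b_{5}/2.
f is odd and sin(-5*pi*s/4) is odd, so the integrand is even: ∫_{-4}^{4} f(s) sin(-5*pi*s/4) ds = 2∫_0^{4} f(s) sin(-5*pi*s/4) ds.
Integrating by parts three times (tabular method), an antiderivative of (-2*s**3 - s) sin(-5*pi*s/4) is -8*s**3*cos(5*pi*s/4)/(5*pi) + 96*s**2*sin(5*pi*s/4)/(25*pi**2) - 4*s*cos(5*pi*s/4)/(5*pi) + 768*s*cos(5*pi*s/4)/(125*pi**3) - 3072*sin(5*pi*s/4)/(625*pi**4) + 16*sin(5*pi*s/4)/(25*pi**2); evaluating from 0 to 4: ∫_{0}^{4} (-2*s**3 - s) sin(-5*pi*s/4) ds = (48*(-64 + 275*pi**2)/(125*pi**3)) - (0) = 48*(-64 + 275*pi**2)/(125*pi**3).
So ∫_{-4}^{4} f(s) sin(-5*pi*s/4) ds = 96*(-64 + 275*pi**2)/(125*pi**3).
Hence Im(c_{-5}) = (-1/8)·(96*(-64 + 275*pi**2)/(125*pi**3)) = 12*(64 - 275*pi**2)/(125*pi**3).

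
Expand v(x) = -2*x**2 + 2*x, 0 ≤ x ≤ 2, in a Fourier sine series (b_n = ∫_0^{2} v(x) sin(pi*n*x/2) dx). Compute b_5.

b_5 = ∫_0^{2} (-2*x**2 + 2*x) sin(5*pi*x/2) dx.
Integrating by parts twice (tabular method), an antiderivative of (-2*x**2 + 2*x) sin(5*pi*x/2) is 4*x**2*cos(5*pi*x/2)/(5*pi) - 16*x*sin(5*pi*x/2)/(25*pi**2) - 4*x*cos(5*pi*x/2)/(5*pi) + 8*sin(5*pi*x/2)/(25*pi**2) - 32*cos(5*pi*x/2)/(125*pi**3); evaluating from 0 to 2: ∫_{0}^{2} (-2*x**2 + 2*x) sin(5*pi*x/2) dx = (8*(4 - 25*pi**2)/(125*pi**3)) - (-32/(125*pi**3)) = 8*(8 - 25*pi**2)/(125*pi**3).
Hence b_5 = 8*(8 - 25*pi**2)/(125*pi**3).

8*(8 - 25*pi**2)/(125*pi**3)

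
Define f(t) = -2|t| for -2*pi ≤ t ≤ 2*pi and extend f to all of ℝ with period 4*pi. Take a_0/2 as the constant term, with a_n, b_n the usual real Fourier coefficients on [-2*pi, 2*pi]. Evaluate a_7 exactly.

a_7 = (1/(2*pi)) ∫_{-2*pi}^{2*pi} f(t) cos(7*t/2) dt.
f is even and cos(7*t/2) is even, so the integrand is even and a_7 = 1/pi ∫_0^{2*pi} f(t) cos(7*t/2) dt.
Integrating by parts (boundary term plus one more integral), an antiderivative of (-2*t) cos(7*t/2) is -4*t*sin(7*t/2)/7 - 8*cos(7*t/2)/49; evaluating from 0 to 2*pi: ∫_{0}^{2*pi} (-2*t) cos(7*t/2) dt = (8/49) - (-8/49) = 16/49.
Hence a_7 = (1/pi)·(16/49) = 16/(49*pi).

16/(49*pi)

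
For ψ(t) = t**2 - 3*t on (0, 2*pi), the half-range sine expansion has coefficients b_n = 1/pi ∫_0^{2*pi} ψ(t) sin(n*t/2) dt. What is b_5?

b_5 = 1/pi ∫_0^{2*pi} (t**2 - 3*t) sin(5*t/2) dt.
Integrating by parts twice (tabular method), an antiderivative of (t**2 - 3*t) sin(5*t/2) is -2*t**2*cos(5*t/2)/5 + 8*t*sin(5*t/2)/25 + 6*t*cos(5*t/2)/5 - 12*sin(5*t/2)/25 + 16*cos(5*t/2)/125; evaluating from 0 to 2*pi: ∫_{0}^{2*pi} (t**2 - 3*t) sin(5*t/2) dt = (-12*pi/5 - 16/125 + 8*pi**2/5) - (16/125) = -12*pi/5 - 32/125 + 8*pi**2/5.
Hence b_5 = (1/pi)·(-12*pi/5 - 32/125 + 8*pi**2/5) = 4*(-75*pi - 8 + 50*pi**2)/(125*pi).

4*(-75*pi - 8 + 50*pi**2)/(125*pi)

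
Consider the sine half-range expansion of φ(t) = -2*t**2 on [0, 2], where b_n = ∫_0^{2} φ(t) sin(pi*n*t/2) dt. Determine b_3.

b_3 = ∫_0^{2} (-2*t**2) sin(3*pi*t/2) dt.
Integrating by parts twice (tabular method), an antiderivative of (-2*t**2) sin(3*pi*t/2) is 4*t**2*cos(3*pi*t/2)/(3*pi) - 16*t*sin(3*pi*t/2)/(9*pi**2) - 32*cos(3*pi*t/2)/(27*pi**3); evaluating from 0 to 2: ∫_{0}^{2} (-2*t**2) sin(3*pi*t/2) dt = (16*(2 - 9*pi**2)/(27*pi**3)) - (-32/(27*pi**3)) = 16*(4 - 9*pi**2)/(27*pi**3).
Hence b_3 = 16*(4 - 9*pi**2)/(27*pi**3).

16*(4 - 9*pi**2)/(27*pi**3)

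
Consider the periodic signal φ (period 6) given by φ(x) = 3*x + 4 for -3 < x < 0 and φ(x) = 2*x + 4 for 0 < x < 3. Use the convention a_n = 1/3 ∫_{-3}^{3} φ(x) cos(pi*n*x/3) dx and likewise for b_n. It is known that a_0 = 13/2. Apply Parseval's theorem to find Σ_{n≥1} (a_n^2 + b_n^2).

303/8

Parseval: a_0^2/2 + Σ_{n≥1} (a_n^2+b_n^2) = 1/3 ∫_{-3}^{3} φ(x)^2 dx = 59.
Subtract a_0^2/2 = 169/8: Σ (a_n^2+b_n^2) = 303/8.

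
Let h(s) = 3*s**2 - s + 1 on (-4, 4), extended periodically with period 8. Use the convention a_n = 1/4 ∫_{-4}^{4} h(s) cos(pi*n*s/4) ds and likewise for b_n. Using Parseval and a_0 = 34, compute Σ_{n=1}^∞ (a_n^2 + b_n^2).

Parseval: a_0^2/2 + Σ_{n≥1} (a_n^2+b_n^2) = 1/4 ∫_{-4}^{4} h(s)^2 ds = 14974/15.
Subtract a_0^2/2 = 578: Σ (a_n^2+b_n^2) = 6304/15.

6304/15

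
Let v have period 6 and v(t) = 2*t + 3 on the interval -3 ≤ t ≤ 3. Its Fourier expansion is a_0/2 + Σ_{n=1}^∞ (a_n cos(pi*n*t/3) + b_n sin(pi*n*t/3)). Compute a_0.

a_0 = 1/3 ∫_{-3}^{3} v(t) dt = 1/3 · (18) = 6.

6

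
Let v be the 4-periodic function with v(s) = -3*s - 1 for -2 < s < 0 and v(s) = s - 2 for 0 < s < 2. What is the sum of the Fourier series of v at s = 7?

s = 7 differs from s = -1 by 2 full period(s), and the series is 4-periodic.
v is continuous at s = -1 with value 2, so the series converges to 2 there.

2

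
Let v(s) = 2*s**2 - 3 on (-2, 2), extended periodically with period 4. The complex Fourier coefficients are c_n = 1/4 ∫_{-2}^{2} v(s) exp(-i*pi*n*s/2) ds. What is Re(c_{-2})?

4/pi**2

Since v is real-valued, Re(c_{-2}) = 1/4 ∫_{-2}^{2} v(s) cos(-pi*s) ds = a_{2}/2.
v is even and cos(-pi*s) is even, so the integrand is even: ∫_{-2}^{2} v(s) cos(-pi*s) ds = 2∫_0^{2} v(s) cos(-pi*s) ds.
Integrating by parts twice (tabular method), an antiderivative of (2*s**2 - 3) cos(-pi*s) is 2*s**2*sin(pi*s)/pi + 4*s*cos(pi*s)/pi**2 - 3*sin(pi*s)/pi - 4*sin(pi*s)/pi**3; evaluating from 0 to 2: ∫_{0}^{2} (2*s**2 - 3) cos(-pi*s) ds = (8/pi**2) - (0) = 8/pi**2.
So ∫_{-2}^{2} v(s) cos(-pi*s) ds = 16/pi**2.
Hence Re(c_{-2}) = (1/4)·(16/pi**2) = 4/pi**2.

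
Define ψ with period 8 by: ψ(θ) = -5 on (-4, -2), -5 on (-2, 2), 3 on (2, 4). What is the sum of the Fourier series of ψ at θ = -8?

-5

θ = -8 differs from θ = 0 by -1 full period(s), and the series is 8-periodic.
ψ is continuous at θ = 0 with value -5, so the series converges to -5 there.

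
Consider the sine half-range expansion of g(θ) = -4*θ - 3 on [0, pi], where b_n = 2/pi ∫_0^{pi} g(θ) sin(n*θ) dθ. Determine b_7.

4*(-2*pi - 3)/(7*pi)

b_7 = 2/pi ∫_0^{pi} (-4*θ - 3) sin(7*θ) dθ.
Integrating by parts (boundary term plus one more integral), an antiderivative of (-4*θ - 3) sin(7*θ) is 4*θ*cos(7*θ)/7 - 4*sin(7*θ)/49 + 3*cos(7*θ)/7; evaluating from 0 to pi: ∫_{0}^{pi} (-4*θ - 3) sin(7*θ) dθ = (-4*pi/7 - 3/7) - (3/7) = -4*pi/7 - 6/7.
Hence b_7 = (2/pi)·(-4*pi/7 - 6/7) = 4*(-2*pi - 3)/(7*pi).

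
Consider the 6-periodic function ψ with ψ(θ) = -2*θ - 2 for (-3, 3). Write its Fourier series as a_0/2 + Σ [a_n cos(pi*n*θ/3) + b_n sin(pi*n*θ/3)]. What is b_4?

b_4 = 1/3 ∫_{-3}^{3} ψ(θ) sin(4*pi*θ/3) dθ.
Integrating by parts (boundary term plus one more integral), an antiderivative of (-2*θ - 2) sin(4*pi*θ/3) is 3*θ*cos(4*pi*θ/3)/(2*pi) - 9*sin(4*pi*θ/3)/(8*pi**2) + 3*cos(4*pi*θ/3)/(2*pi); evaluating from -3 to 3: ∫_{-3}^{3} (-2*θ - 2) sin(4*pi*θ/3) dθ = (6/pi) - (-3/pi) = 9/pi.
Hence b_4 = (1/3)·(9/pi) = 3/pi.

3/pi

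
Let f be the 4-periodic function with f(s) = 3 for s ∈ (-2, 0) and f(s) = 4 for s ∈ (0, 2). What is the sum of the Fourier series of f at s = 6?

7/2

s = 6 differs from s = 2 by 1 full period(s), and the series is 4-periodic.
At s = 2 the one-sided limits are f(2^-) = 4 and f(2^+) = 3.
By Dirichlet's theorem the series converges to their average, [(4) + (3)]/2 = 7/2.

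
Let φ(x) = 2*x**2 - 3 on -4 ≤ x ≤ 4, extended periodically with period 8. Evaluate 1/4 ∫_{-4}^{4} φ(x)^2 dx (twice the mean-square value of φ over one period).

1/4 ∫_{-4}^{4} φ(x)^2 dx = 1/4 · (5992/5) = 1498/5.

1498/5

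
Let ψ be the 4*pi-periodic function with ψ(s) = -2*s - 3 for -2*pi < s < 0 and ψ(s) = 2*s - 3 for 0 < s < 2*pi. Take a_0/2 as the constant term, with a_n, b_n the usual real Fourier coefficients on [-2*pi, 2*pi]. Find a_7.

-16/(49*pi)

a_7 = (1/(2*pi)) ∫_{-2*pi}^{2*pi} ψ(s) cos(7*s/2) ds.
ψ is even and cos(7*s/2) is even, so the integrand is even and a_7 = 1/pi ∫_0^{2*pi} ψ(s) cos(7*s/2) ds.
Integrating by parts (boundary term plus one more integral), an antiderivative of (2*s - 3) cos(7*s/2) is 4*s*sin(7*s/2)/7 - 6*sin(7*s/2)/7 + 8*cos(7*s/2)/49; evaluating from 0 to 2*pi: ∫_{0}^{2*pi} (2*s - 3) cos(7*s/2) ds = (-8/49) - (8/49) = -16/49.
Hence a_7 = (1/pi)·(-16/49) = -16/(49*pi).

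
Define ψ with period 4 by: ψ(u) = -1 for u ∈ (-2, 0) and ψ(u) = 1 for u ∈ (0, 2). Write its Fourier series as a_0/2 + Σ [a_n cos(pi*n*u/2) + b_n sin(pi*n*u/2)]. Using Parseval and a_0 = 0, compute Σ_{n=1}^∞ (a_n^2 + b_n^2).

2

Parseval: a_0^2/2 + Σ_{n≥1} (a_n^2+b_n^2) = 1/2 ∫_{-2}^{2} ψ(u)^2 du = 2.
Subtract a_0^2/2 = 0: Σ (a_n^2+b_n^2) = 2.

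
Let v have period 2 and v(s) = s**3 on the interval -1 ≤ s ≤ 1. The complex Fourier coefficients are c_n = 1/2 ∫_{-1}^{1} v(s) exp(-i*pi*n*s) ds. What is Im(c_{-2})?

Since v is real-valued, Im(c_{-2}) = -1/2 ∫_{-1}^{1} v(s) sin(-2*pi*s) ds = b_{2}/2.
v is odd and sin(-2*pi*s) is odd, so the integrand is even: ∫_{-1}^{1} v(s) sin(-2*pi*s) ds = 2∫_0^{1} v(s) sin(-2*pi*s) ds.
Integrating by parts three times (tabular method), an antiderivative of (s**3) sin(-2*pi*s) is s**3*cos(2*pi*s)/(2*pi) - 3*s**2*sin(2*pi*s)/(4*pi**2) - 3*s*cos(2*pi*s)/(4*pi**3) + 3*sin(2*pi*s)/(8*pi**4); evaluating from 0 to 1: ∫_{0}^{1} (s**3) sin(-2*pi*s) ds = ((-3 + 2*pi**2)/(4*pi**3)) - (0) = (-3 + 2*pi**2)/(4*pi**3).
So ∫_{-1}^{1} v(s) sin(-2*pi*s) ds = (-3/2 + pi**2)/pi**3.
Hence Im(c_{-2}) = (-1/2)·((-3/2 + pi**2)/pi**3) = (3 - 2*pi**2)/(4*pi**3).

(3 - 2*pi**2)/(4*pi**3)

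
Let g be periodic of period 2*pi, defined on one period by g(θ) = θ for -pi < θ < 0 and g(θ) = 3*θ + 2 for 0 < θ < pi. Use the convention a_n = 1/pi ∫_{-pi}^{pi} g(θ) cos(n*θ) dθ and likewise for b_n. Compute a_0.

2 + pi

a_0 = 1/pi ∫_{-pi}^{pi} g(θ) dθ = 1/pi · (pi*(2 + pi)) = 2 + pi.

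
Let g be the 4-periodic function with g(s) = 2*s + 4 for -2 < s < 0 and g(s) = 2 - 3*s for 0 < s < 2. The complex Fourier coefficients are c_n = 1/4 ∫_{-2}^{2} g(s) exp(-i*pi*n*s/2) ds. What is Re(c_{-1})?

10/pi**2

Since g is real-valued, Re(c_{-1}) = 1/4 ∫_{-2}^{2} g(s) cos(-pi*s/2) ds = a_{1}/2.
Split the integral at the breakpoints.
Integrating by parts (boundary term plus one more integral), an antiderivative of (2*s + 4) cos(-pi*s/2) is 4*s*sin(pi*s/2)/pi + 8*sin(pi*s/2)/pi + 8*cos(pi*s/2)/pi**2; evaluating from -2 to 0: ∫_{-2}^{0} (2*s + 4) cos(-pi*s/2) ds = (8/pi**2) - (-8/pi**2) = 16/pi**2.
Integrating by parts (boundary term plus one more integral), an antiderivative of (2 - 3*s) cos(-pi*s/2) is -6*s*sin(pi*s/2)/pi + 4*sin(pi*s/2)/pi - 12*cos(pi*s/2)/pi**2; evaluating from 0 to 2: ∫_{0}^{2} (2 - 3*s) cos(-pi*s/2) ds = (12/pi**2) - (-12/pi**2) = 24/pi**2.
So ∫_{-2}^{2} g(s) cos(-pi*s/2) ds = 40/pi**2.
Hence Re(c_{-1}) = (1/4)·(40/pi**2) = 10/pi**2.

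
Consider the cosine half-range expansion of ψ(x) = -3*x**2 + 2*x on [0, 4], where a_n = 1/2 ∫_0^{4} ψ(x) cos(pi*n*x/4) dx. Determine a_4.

a_4 = 1/2 ∫_0^{4} (-3*x**2 + 2*x) cos(pi*x) dx.
Integrating by parts twice (tabular method), an antiderivative of (-3*x**2 + 2*x) cos(pi*x) is -3*x**2*sin(pi*x)/pi + 2*x*sin(pi*x)/pi - 6*x*cos(pi*x)/pi**2 + 6*sin(pi*x)/pi**3 + 2*cos(pi*x)/pi**2; evaluating from 0 to 4: ∫_{0}^{4} (-3*x**2 + 2*x) cos(pi*x) dx = (-22/pi**2) - (2/pi**2) = -24/pi**2.
Hence a_4 = (1/2)·(-24/pi**2) = -12/pi**2.

-12/pi**2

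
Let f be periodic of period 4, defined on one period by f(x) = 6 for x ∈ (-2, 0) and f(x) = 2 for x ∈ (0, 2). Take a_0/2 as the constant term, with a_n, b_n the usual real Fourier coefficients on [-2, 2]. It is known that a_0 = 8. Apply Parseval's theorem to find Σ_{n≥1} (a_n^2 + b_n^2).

Parseval: a_0^2/2 + Σ_{n≥1} (a_n^2+b_n^2) = 1/2 ∫_{-2}^{2} f(x)^2 dx = 40.
Subtract a_0^2/2 = 32: Σ (a_n^2+b_n^2) = 8.

8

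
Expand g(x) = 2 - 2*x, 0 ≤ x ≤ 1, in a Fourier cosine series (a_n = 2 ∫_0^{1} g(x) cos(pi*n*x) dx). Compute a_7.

a_7 = 2 ∫_0^{1} (2 - 2*x) cos(7*pi*x) dx.
Integrating by parts (boundary term plus one more integral), an antiderivative of (2 - 2*x) cos(7*pi*x) is -2*x*sin(7*pi*x)/(7*pi) + 2*sin(7*pi*x)/(7*pi) - 2*cos(7*pi*x)/(49*pi**2); evaluating from 0 to 1: ∫_{0}^{1} (2 - 2*x) cos(7*pi*x) dx = (2/(49*pi**2)) - (-2/(49*pi**2)) = 4/(49*pi**2).
Hence a_7 = 2·(4/(49*pi**2)) = 8/(49*pi**2).

8/(49*pi**2)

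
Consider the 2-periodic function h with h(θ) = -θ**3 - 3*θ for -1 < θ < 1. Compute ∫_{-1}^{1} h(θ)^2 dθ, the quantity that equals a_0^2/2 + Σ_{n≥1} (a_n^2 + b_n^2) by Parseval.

∫_{-1}^{1} h(θ)^2 dθ = 304/35.

304/35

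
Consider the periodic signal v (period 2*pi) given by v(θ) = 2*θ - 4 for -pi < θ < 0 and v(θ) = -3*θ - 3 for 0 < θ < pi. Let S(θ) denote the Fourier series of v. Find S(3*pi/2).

θ = 3*pi/2 differs from θ = -pi/2 by 1 full period(s), and the series is 2*pi-periodic.
v is continuous at θ = -pi/2 with value -4 - pi, so the series converges to -4 - pi there.

-4 - pi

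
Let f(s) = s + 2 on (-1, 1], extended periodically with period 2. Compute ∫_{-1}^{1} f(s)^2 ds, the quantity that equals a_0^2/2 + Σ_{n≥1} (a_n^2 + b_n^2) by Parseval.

∫_{-1}^{1} f(s)^2 ds = 26/3.

26/3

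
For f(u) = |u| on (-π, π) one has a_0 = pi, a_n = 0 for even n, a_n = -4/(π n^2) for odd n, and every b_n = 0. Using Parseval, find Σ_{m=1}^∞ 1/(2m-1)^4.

Parseval: a_0^2/2 + Σ a_n^2 = (1/π) ∫_{-π}^{π} f(u)^2 du = 2*pi**2/3.
Subtract a_0^2/2 = pi**2/2: Σ a_n^2 = pi**2/6.
Only odd n contribute, with a_n^2 = 16/(π^2 n^4), so Σ_{m≥1} 1/(2m-1)^4 = π^2·(pi**2/6)/16 = pi**4/96.

pi**4/96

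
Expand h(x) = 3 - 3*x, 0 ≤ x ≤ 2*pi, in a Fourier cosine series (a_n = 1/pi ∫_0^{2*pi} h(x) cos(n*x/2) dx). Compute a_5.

24/(25*pi)

a_5 = 1/pi ∫_0^{2*pi} (3 - 3*x) cos(5*x/2) dx.
Integrating by parts (boundary term plus one more integral), an antiderivative of (3 - 3*x) cos(5*x/2) is -6*x*sin(5*x/2)/5 + 6*sin(5*x/2)/5 - 12*cos(5*x/2)/25; evaluating from 0 to 2*pi: ∫_{0}^{2*pi} (3 - 3*x) cos(5*x/2) dx = (12/25) - (-12/25) = 24/25.
Hence a_5 = (1/pi)·(24/25) = 24/(25*pi).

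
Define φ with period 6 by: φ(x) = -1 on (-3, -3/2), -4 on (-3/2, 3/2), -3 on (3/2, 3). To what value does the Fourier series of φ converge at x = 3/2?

-7/2

At x = 3/2 the one-sided limits are φ(3/2^-) = -4 and φ(3/2^+) = -3.
By Dirichlet's theorem the series converges to their average, [(-4) + (-3)]/2 = -7/2.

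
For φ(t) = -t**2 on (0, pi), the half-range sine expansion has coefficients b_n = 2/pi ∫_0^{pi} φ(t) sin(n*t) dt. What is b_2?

pi

b_2 = 2/pi ∫_0^{pi} (-t**2) sin(2*t) dt.
Integrating by parts twice (tabular method), an antiderivative of (-t**2) sin(2*t) is t**2*cos(2*t)/2 - t*sin(2*t)/2 - cos(2*t)/4; evaluating from 0 to pi: ∫_{0}^{pi} (-t**2) sin(2*t) dt = (-1/4 + pi**2/2) - (-1/4) = pi**2/2.
Hence b_2 = (2/pi)·(pi**2/2) = pi.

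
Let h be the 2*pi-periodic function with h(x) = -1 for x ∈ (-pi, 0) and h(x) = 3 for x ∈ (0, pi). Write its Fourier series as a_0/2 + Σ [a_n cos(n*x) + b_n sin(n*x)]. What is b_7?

b_7 = 1/pi ∫_{-pi}^{pi} h(x) sin(7*x) dx.
Split the integral at the breakpoints.
Directly, an antiderivative of (-1) sin(7*x) is cos(7*x)/7; evaluating from -pi to 0: ∫_{-pi}^{0} (-1) sin(7*x) dx = (1/7) - (-1/7) = 2/7.
Directly, an antiderivative of (3) sin(7*x) is -3*cos(7*x)/7; evaluating from 0 to pi: ∫_{0}^{pi} (3) sin(7*x) dx = (3/7) - (-3/7) = 6/7.
Summing the pieces and multiplying by (1/pi) gives b_7 = 8/(7*pi).

8/(7*pi)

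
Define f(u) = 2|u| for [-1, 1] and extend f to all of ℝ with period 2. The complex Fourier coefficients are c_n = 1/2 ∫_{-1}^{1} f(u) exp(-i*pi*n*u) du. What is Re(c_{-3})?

Since f is real-valued, Re(c_{-3}) = 1/2 ∫_{-1}^{1} f(u) cos(-3*pi*u) du = a_{3}/2.
f is even and cos(-3*pi*u) is even, so the integrand is even: ∫_{-1}^{1} f(u) cos(-3*pi*u) du = 2∫_0^{1} f(u) cos(-3*pi*u) du.
Integrating by parts (boundary term plus one more integral), an antiderivative of (2*u) cos(-3*pi*u) is 2*u*sin(3*pi*u)/(3*pi) + 2*cos(3*pi*u)/(9*pi**2); evaluating from 0 to 1: ∫_{0}^{1} (2*u) cos(-3*pi*u) du = (-2/(9*pi**2)) - (2/(9*pi**2)) = -4/(9*pi**2).
So ∫_{-1}^{1} f(u) cos(-3*pi*u) du = -8/(9*pi**2).
Hence Re(c_{-3}) = (1/2)·(-8/(9*pi**2)) = -4/(9*pi**2).

-4/(9*pi**2)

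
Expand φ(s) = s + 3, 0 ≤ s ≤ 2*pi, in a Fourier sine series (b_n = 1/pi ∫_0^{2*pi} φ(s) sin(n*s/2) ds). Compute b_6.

b_6 = 1/pi ∫_0^{2*pi} (s + 3) sin(3*s) ds.
Integrating by parts (boundary term plus one more integral), an antiderivative of (s + 3) sin(3*s) is -s*cos(3*s)/3 + sin(3*s)/9 - cos(3*s); evaluating from 0 to 2*pi: ∫_{0}^{2*pi} (s + 3) sin(3*s) ds = (-2*pi/3 - 1) - (-1) = -2*pi/3.
Hence b_6 = (1/pi)·(-2*pi/3) = -2/3.

-2/3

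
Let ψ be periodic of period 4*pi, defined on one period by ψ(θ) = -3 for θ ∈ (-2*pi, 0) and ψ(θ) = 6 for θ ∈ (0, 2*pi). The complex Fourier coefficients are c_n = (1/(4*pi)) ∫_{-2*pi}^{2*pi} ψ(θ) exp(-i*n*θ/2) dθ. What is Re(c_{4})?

0

Since ψ is real-valued, Re(c_{4}) = (1/(4*pi)) ∫_{-2*pi}^{2*pi} ψ(θ) cos(2*θ) dθ = a_{4}/2.
Split the integral at the breakpoints.
Directly, an antiderivative of (-3) cos(2*θ) is -3*sin(2*θ)/2; evaluating from -2*pi to 0: ∫_{-2*pi}^{0} (-3) cos(2*θ) dθ = (0) - (0) = 0.
Directly, an antiderivative of (6) cos(2*θ) is 3*sin(2*θ); evaluating from 0 to 2*pi: ∫_{0}^{2*pi} (6) cos(2*θ) dθ = (0) - (0) = 0.
So ∫_{-2*pi}^{2*pi} ψ(θ) cos(2*θ) dθ = 0.
Hence Re(c_{4}) = (1/(4*pi))·(0) = 0.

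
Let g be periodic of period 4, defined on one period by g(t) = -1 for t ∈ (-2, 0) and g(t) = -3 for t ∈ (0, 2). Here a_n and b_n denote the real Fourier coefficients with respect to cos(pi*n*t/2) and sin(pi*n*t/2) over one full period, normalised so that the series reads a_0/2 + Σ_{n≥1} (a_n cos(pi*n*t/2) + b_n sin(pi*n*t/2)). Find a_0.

-4

a_0 = 1/2 ∫_{-2}^{2} g(t) dt = 1/2 · (-8) = -4.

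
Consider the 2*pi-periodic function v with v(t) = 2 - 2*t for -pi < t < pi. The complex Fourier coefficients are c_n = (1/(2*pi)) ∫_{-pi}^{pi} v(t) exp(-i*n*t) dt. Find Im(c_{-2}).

1

Since v is real-valued, Im(c_{-2}) = -(1/(2*pi)) ∫_{-pi}^{pi} v(t) sin(-2*t) dt = b_{2}/2.
Integrating by parts (boundary term plus one more integral), an antiderivative of (2 - 2*t) sin(-2*t) is -t*cos(2*t) + sin(2*t)/2 + cos(2*t); evaluating from -pi to pi: ∫_{-pi}^{pi} (2 - 2*t) sin(-2*t) dt = (1 - pi) - (1 + pi) = -2*pi.
Hence Im(c_{-2}) = (-1/(2*pi))·(-2*pi) = 1.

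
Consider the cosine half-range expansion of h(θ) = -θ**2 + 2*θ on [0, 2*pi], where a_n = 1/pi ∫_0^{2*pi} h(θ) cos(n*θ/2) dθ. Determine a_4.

a_4 = 1/pi ∫_0^{2*pi} (-θ**2 + 2*θ) cos(2*θ) dθ.
Integrating by parts twice (tabular method), an antiderivative of (-θ**2 + 2*θ) cos(2*θ) is -θ**2*sin(2*θ)/2 + θ*sin(2*θ) - θ*cos(2*θ)/2 + sin(2*θ)/4 + cos(2*θ)/2; evaluating from 0 to 2*pi: ∫_{0}^{2*pi} (-θ**2 + 2*θ) cos(2*θ) dθ = (1/2 - pi) - (1/2) = -pi.
Hence a_4 = (1/pi)·(-pi) = -1.

-1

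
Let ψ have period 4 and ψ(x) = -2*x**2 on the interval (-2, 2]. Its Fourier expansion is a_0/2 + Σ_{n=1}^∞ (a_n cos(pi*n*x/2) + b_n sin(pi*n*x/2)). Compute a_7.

a_7 = 1/2 ∫_{-2}^{2} ψ(x) cos(7*pi*x/2) dx.
ψ is even and cos(7*pi*x/2) is even, so the integrand is even and a_7 = ∫_0^{2} ψ(x) cos(7*pi*x/2) dx.
Integrating by parts twice (tabular method), an antiderivative of (-2*x**2) cos(7*pi*x/2) is -4*x**2*sin(7*pi*x/2)/(7*pi) - 16*x*cos(7*pi*x/2)/(49*pi**2) + 32*sin(7*pi*x/2)/(343*pi**3); evaluating from 0 to 2: ∫_{0}^{2} (-2*x**2) cos(7*pi*x/2) dx = (32/(49*pi**2)) - (0) = 32/(49*pi**2).
Hence a_7 = 32/(49*pi**2).

32/(49*pi**2)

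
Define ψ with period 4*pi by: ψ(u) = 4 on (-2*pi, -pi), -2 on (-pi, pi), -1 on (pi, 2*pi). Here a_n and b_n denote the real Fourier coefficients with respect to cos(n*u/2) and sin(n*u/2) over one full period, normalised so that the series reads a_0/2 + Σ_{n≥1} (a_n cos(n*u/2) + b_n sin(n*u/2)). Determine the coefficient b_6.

5/(3*pi)

b_6 = (1/(2*pi)) ∫_{-2*pi}^{2*pi} ψ(u) sin(3*u) du.
Split the integral at the breakpoints.
Directly, an antiderivative of (4) sin(3*u) is -4*cos(3*u)/3; evaluating from -2*pi to -pi: ∫_{-2*pi}^{-pi} (4) sin(3*u) du = (4/3) - (-4/3) = 8/3.
Directly, an antiderivative of (-2) sin(3*u) is 2*cos(3*u)/3; evaluating from -pi to pi: ∫_{-pi}^{pi} (-2) sin(3*u) du = (-2/3) - (-2/3) = 0.
Directly, an antiderivative of (-1) sin(3*u) is cos(3*u)/3; evaluating from pi to 2*pi: ∫_{pi}^{2*pi} (-1) sin(3*u) du = (1/3) - (-1/3) = 2/3.
Summing the pieces and multiplying by (1/(2*pi)) gives b_6 = 5/(3*pi).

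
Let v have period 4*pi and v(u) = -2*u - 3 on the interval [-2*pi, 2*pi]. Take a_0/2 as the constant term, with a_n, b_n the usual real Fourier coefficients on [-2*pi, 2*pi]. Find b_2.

4

b_2 = (1/(2*pi)) ∫_{-2*pi}^{2*pi} v(u) sin(u) du.
Integrating by parts (boundary term plus one more integral), an antiderivative of (-2*u - 3) sin(u) is 2*u*cos(u) - 2*sin(u) + 3*cos(u); evaluating from -2*pi to 2*pi: ∫_{-2*pi}^{2*pi} (-2*u - 3) sin(u) du = (3 + 4*pi) - (3 - 4*pi) = 8*pi.
Hence b_2 = (1/(2*pi))·(8*pi) = 4.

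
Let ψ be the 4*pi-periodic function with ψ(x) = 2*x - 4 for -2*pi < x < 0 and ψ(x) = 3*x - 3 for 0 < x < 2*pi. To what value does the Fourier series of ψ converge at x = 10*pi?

-7/2 + pi

x = 10*pi differs from x = 2*pi by 2 full period(s), and the series is 4*pi-periodic.
At x = 2*pi the one-sided limits are ψ(2*pi^-) = -3 + 6*pi and ψ(2*pi^+) = -4*pi - 4.
By Dirichlet's theorem the series converges to their average, [(-3 + 6*pi) + (-4*pi - 4)]/2 = -7/2 + pi.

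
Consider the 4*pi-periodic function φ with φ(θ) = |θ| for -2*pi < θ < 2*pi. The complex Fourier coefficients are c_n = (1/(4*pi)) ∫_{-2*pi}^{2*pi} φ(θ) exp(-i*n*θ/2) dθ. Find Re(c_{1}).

Since φ is real-valued, Re(c_{1}) = (1/(4*pi)) ∫_{-2*pi}^{2*pi} φ(θ) cos(θ/2) dθ = a_{1}/2.
φ is even and cos(θ/2) is even, so the integrand is even: ∫_{-2*pi}^{2*pi} φ(θ) cos(θ/2) dθ = 2∫_0^{2*pi} φ(θ) cos(θ/2) dθ.
Integrating by parts (boundary term plus one more integral), an antiderivative of (θ) cos(θ/2) is 2*θ*sin(θ/2) + 4*cos(θ/2); evaluating from 0 to 2*pi: ∫_{0}^{2*pi} (θ) cos(θ/2) dθ = (-4) - (4) = -8.
So ∫_{-2*pi}^{2*pi} φ(θ) cos(θ/2) dθ = -16.
Hence Re(c_{1}) = (1/(4*pi))·(-16) = -4/pi.

-4/pi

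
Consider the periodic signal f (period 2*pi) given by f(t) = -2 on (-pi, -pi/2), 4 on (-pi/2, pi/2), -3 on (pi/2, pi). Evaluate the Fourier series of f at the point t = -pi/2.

At t = -pi/2 the one-sided limits are f(-pi/2^-) = -2 and f(-pi/2^+) = 4.
By Dirichlet's theorem the series converges to their average, [(-2) + (4)]/2 = 1.

1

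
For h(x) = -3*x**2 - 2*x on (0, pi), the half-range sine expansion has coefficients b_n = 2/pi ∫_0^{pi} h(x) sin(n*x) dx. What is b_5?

2*(-75*pi**2 - 50*pi + 12)/(125*pi)

b_5 = 2/pi ∫_0^{pi} (-3*x**2 - 2*x) sin(5*x) dx.
Integrating by parts twice (tabular method), an antiderivative of (-3*x**2 - 2*x) sin(5*x) is 3*x**2*cos(5*x)/5 - 6*x*sin(5*x)/25 + 2*x*cos(5*x)/5 - 2*sin(5*x)/25 - 6*cos(5*x)/125; evaluating from 0 to pi: ∫_{0}^{pi} (-3*x**2 - 2*x) sin(5*x) dx = (-3*pi**2/5 - 2*pi/5 + 6/125) - (-6/125) = -3*pi**2/5 - 2*pi/5 + 12/125.
Hence b_5 = (2/pi)·(-3*pi**2/5 - 2*pi/5 + 12/125) = 2*(-75*pi**2 - 50*pi + 12)/(125*pi).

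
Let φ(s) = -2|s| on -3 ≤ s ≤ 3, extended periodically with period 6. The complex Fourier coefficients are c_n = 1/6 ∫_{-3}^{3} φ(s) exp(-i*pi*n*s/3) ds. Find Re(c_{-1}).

Since φ is real-valued, Re(c_{-1}) = 1/6 ∫_{-3}^{3} φ(s) cos(-pi*s/3) ds = a_{1}/2.
φ is even and cos(-pi*s/3) is even, so the integrand is even: ∫_{-3}^{3} φ(s) cos(-pi*s/3) ds = 2∫_0^{3} φ(s) cos(-pi*s/3) ds.
Integrating by parts (boundary term plus one more integral), an antiderivative of (-2*s) cos(-pi*s/3) is -6*s*sin(pi*s/3)/pi - 18*cos(pi*s/3)/pi**2; evaluating from 0 to 3: ∫_{0}^{3} (-2*s) cos(-pi*s/3) ds = (18/pi**2) - (-18/pi**2) = 36/pi**2.
So ∫_{-3}^{3} φ(s) cos(-pi*s/3) ds = 72/pi**2.
Hence Re(c_{-1}) = (1/6)·(72/pi**2) = 12/pi**2.

12/pi**2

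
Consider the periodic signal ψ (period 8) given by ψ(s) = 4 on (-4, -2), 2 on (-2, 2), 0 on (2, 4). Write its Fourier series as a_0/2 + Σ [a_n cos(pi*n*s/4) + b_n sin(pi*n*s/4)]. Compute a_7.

a_7 = 1/4 ∫_{-4}^{4} ψ(s) cos(7*pi*s/4) ds.
Split the integral at the breakpoints.
Directly, an antiderivative of (4) cos(7*pi*s/4) is 16*sin(7*pi*s/4)/(7*pi); evaluating from -4 to -2: ∫_{-4}^{-2} (4) cos(7*pi*s/4) ds = (16/(7*pi)) - (0) = 16/(7*pi).
Directly, an antiderivative of (2) cos(7*pi*s/4) is 8*sin(7*pi*s/4)/(7*pi); evaluating from -2 to 2: ∫_{-2}^{2} (2) cos(7*pi*s/4) ds = (-8/(7*pi)) - (8/(7*pi)) = -16/(7*pi).
∫_{2}^{4} (0) cos(7*pi*s/4) ds = 0.
Summing the pieces and multiplying by (1/4) gives a_7 = 0.

0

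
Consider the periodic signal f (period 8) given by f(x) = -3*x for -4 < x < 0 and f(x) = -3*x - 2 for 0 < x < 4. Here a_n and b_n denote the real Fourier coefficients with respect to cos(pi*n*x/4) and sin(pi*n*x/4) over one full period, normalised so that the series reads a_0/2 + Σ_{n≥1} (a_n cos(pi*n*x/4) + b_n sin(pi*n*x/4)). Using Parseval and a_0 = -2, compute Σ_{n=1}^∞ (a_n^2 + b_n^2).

Parseval: a_0^2/2 + Σ_{n≥1} (a_n^2+b_n^2) = 1/4 ∫_{-4}^{4} f(x)^2 dx = 124.
Subtract a_0^2/2 = 2: Σ (a_n^2+b_n^2) = 122.

122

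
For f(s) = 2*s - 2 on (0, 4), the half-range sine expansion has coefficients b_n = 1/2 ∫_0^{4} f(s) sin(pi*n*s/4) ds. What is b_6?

-8/(3*pi)

b_6 = 1/2 ∫_0^{4} (2*s - 2) sin(3*pi*s/2) ds.
Integrating by parts (boundary term plus one more integral), an antiderivative of (2*s - 2) sin(3*pi*s/2) is -4*s*cos(3*pi*s/2)/(3*pi) + 8*sin(3*pi*s/2)/(9*pi**2) + 4*cos(3*pi*s/2)/(3*pi); evaluating from 0 to 4: ∫_{0}^{4} (2*s - 2) sin(3*pi*s/2) ds = (-4/pi) - (4/(3*pi)) = -16/(3*pi).
Hence b_6 = (1/2)·(-16/(3*pi)) = -8/(3*pi).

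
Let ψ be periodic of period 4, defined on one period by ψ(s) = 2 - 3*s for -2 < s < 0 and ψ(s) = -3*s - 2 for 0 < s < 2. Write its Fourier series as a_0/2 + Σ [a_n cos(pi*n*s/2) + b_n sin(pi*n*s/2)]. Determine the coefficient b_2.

6/pi

b_2 = 1/2 ∫_{-2}^{2} ψ(s) sin(pi*s) ds.
ψ is odd and sin(pi*s) is odd, so the integrand is even and b_2 = ∫_0^{2} ψ(s) sin(pi*s) ds.
Integrating by parts (boundary term plus one more integral), an antiderivative of (-3*s - 2) sin(pi*s) is 3*s*cos(pi*s)/pi - 3*sin(pi*s)/pi**2 + 2*cos(pi*s)/pi; evaluating from 0 to 2: ∫_{0}^{2} (-3*s - 2) sin(pi*s) ds = (8/pi) - (2/pi) = 6/pi.
Hence b_2 = 6/pi.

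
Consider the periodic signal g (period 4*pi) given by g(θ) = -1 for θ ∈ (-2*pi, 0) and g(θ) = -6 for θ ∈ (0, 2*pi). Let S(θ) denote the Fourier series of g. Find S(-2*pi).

At θ = -2*pi the one-sided limits are g(-2*pi^-) = -6 and g(-2*pi^+) = -1.
By Dirichlet's theorem the series converges to their average, [(-6) + (-1)]/2 = -7/2.

-7/2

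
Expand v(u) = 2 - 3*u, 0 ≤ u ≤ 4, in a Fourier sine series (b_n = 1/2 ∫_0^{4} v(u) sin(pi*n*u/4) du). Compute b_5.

-16/(5*pi)

b_5 = 1/2 ∫_0^{4} (2 - 3*u) sin(5*pi*u/4) du.
Integrating by parts (boundary term plus one more integral), an antiderivative of (2 - 3*u) sin(5*pi*u/4) is 12*u*cos(5*pi*u/4)/(5*pi) - 48*sin(5*pi*u/4)/(25*pi**2) - 8*cos(5*pi*u/4)/(5*pi); evaluating from 0 to 4: ∫_{0}^{4} (2 - 3*u) sin(5*pi*u/4) du = (-8/pi) - (-8/(5*pi)) = -32/(5*pi).
Hence b_5 = (1/2)·(-32/(5*pi)) = -16/(5*pi).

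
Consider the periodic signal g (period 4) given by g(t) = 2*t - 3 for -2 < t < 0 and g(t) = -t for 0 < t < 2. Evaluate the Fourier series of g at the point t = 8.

t = 8 differs from t = 0 by 2 full period(s), and the series is 4-periodic.
At t = 0 the one-sided limits are g(0^-) = -3 and g(0^+) = 0.
By Dirichlet's theorem the series converges to their average, [(-3) + (0)]/2 = -3/2.

-3/2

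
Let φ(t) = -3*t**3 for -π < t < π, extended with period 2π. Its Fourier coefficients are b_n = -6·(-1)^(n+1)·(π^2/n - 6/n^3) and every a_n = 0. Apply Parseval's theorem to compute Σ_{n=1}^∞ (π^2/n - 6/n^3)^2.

Parseval: Σ b_n^2 = (1/π) ∫_{-π}^{π} φ(t)^2 dt = 18*pi**6/7.
b_n^2 = 36·(π^2/n - 6/n^3)^2, so the sum equals (18*pi**6/7)/36 = pi**6/14.

pi**6/14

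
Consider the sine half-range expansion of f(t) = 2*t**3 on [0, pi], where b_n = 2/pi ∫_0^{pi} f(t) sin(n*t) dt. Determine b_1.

b_1 = 2/pi ∫_0^{pi} (2*t**3) sin(t) dt.
Integrating by parts three times (tabular method), an antiderivative of (2*t**3) sin(t) is -2*t**3*cos(t) + 6*t**2*sin(t) + 12*t*cos(t) - 12*sin(t); evaluating from 0 to pi: ∫_{0}^{pi} (2*t**3) sin(t) dt = (2*pi*(-6 + pi**2)) - (0) = 2*pi*(-6 + pi**2).
Hence b_1 = (2/pi)·(2*pi*(-6 + pi**2)) = -24 + 4*pi**2.

-24 + 4*pi**2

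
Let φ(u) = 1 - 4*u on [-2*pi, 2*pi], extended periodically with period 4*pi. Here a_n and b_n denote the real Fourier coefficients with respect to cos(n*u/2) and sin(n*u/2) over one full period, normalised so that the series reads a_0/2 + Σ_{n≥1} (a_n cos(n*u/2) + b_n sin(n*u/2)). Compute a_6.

a_6 = (1/(2*pi)) ∫_{-2*pi}^{2*pi} φ(u) cos(3*u) du.
Integrating by parts (boundary term plus one more integral), an antiderivative of (1 - 4*u) cos(3*u) is -4*u*sin(3*u)/3 + sin(3*u)/3 - 4*cos(3*u)/9; evaluating from -2*pi to 2*pi: ∫_{-2*pi}^{2*pi} (1 - 4*u) cos(3*u) du = (-4/9) - (-4/9) = 0.
Hence a_6 = (1/(2*pi))·(0) = 0.

0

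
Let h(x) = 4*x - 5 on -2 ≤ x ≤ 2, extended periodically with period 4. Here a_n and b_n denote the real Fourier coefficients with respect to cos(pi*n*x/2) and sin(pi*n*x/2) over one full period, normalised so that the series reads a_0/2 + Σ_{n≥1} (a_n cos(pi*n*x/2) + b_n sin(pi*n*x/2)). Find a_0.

-10

a_0 = 1/2 ∫_{-2}^{2} h(x) dx = 1/2 · (-20) = -10.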